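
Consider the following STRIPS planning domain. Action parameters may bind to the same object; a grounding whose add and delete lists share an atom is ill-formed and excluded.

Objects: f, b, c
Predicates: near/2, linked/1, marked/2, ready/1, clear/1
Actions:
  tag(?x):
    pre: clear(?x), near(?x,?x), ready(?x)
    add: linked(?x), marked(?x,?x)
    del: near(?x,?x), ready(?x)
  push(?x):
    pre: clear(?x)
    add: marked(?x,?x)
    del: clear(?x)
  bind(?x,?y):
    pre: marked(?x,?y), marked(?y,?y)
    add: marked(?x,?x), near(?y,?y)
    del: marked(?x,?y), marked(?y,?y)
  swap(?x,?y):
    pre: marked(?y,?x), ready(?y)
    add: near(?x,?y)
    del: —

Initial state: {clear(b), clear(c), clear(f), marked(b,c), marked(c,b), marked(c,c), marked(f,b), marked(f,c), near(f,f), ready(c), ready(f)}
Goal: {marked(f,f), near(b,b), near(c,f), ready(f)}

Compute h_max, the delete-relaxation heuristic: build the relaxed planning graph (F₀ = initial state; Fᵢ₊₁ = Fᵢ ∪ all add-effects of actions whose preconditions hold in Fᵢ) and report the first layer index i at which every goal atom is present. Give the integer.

F0 = init (11 atoms)
F1 = F0 ∪ {linked(f), marked(b,b), marked(f,f), near(b,c), near(b,f), near(c,c), near(c,f)}  (18 atoms)
F2 = F1 ∪ {linked(c), near(b,b)}  (20 atoms)
goal ⊆ F2  ⇒  h_max = 2

2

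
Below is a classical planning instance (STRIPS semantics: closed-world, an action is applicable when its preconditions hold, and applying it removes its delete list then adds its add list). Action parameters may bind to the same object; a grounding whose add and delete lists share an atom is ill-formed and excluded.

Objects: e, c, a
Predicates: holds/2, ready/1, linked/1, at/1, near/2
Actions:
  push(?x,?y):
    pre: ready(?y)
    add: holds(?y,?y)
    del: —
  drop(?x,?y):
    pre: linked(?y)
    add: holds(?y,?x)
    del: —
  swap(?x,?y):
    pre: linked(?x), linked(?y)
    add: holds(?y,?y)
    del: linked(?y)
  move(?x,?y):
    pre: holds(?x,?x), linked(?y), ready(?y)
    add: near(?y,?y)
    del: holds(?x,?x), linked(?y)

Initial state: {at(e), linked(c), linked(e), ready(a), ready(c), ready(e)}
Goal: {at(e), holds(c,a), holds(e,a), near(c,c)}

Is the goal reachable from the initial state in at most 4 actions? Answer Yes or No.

1. push(e,e)  →  {at(e), holds(e,e), linked(c), linked(e), ready(a), ready(c), ready(e)}
2. drop(a,e)  →  {at(e), holds(e,a), holds(e,e), linked(c), linked(e), ready(a), ready(c), ready(e)}
3. drop(a,c)  →  {at(e), holds(c,a), holds(e,a), holds(e,e), linked(c), linked(e), ready(a), ready(c), ready(e)}
4. move(e,c)  →  {at(e), holds(c,a), holds(e,a), linked(e), near(c,c), ready(a), ready(c), ready(e)}
optimal plan length = 4; 4 ≤ 4

Yes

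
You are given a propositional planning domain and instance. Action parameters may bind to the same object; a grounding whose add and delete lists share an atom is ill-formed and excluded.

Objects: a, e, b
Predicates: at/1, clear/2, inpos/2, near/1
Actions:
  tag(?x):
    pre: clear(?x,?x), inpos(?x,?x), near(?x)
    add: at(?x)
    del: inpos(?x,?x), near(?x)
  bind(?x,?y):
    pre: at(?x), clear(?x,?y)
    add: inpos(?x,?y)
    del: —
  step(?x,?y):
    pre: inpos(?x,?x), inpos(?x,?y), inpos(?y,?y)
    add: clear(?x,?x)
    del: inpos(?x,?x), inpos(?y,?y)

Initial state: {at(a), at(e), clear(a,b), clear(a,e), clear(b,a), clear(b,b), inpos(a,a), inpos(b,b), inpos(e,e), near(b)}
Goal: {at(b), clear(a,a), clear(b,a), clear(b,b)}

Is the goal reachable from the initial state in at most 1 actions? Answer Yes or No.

No

1. tag(b)  →  {at(a), at(b), at(e), clear(a,b), clear(a,e), clear(b,a), clear(b,b), inpos(a,a), inpos(e,e)}
2. step(a,a)  →  {at(a), at(b), at(e), clear(a,a), clear(a,b), clear(a,e), clear(b,a), clear(b,b), inpos(e,e)}
optimal plan length = 2; 2 > 1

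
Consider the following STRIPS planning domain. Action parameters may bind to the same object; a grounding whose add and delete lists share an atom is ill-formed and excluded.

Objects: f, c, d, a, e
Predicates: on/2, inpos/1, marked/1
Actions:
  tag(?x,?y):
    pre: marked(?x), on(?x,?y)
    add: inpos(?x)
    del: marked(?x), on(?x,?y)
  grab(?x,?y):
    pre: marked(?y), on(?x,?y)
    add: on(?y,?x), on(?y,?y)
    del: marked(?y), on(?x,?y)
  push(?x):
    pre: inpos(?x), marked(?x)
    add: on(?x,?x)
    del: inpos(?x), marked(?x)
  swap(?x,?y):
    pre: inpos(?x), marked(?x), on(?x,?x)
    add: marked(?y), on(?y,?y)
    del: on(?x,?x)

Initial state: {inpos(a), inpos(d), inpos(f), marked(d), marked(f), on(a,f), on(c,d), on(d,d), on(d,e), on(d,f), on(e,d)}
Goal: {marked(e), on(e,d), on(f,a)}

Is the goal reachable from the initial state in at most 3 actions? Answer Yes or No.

1. grab(a,f)  →  {inpos(a), inpos(d), inpos(f), marked(d), on(c,d), on(d,d), on(d,e), on(d,f), on(e,d), on(f,a), on(f,f)}
2. swap(d,e)  →  {inpos(a), inpos(d), inpos(f), marked(d), marked(e), on(c,d), on(d,e), on(d,f), on(e,d), on(e,e), on(f,a), on(f,f)}
optimal plan length = 2; 2 ≤ 3

Yes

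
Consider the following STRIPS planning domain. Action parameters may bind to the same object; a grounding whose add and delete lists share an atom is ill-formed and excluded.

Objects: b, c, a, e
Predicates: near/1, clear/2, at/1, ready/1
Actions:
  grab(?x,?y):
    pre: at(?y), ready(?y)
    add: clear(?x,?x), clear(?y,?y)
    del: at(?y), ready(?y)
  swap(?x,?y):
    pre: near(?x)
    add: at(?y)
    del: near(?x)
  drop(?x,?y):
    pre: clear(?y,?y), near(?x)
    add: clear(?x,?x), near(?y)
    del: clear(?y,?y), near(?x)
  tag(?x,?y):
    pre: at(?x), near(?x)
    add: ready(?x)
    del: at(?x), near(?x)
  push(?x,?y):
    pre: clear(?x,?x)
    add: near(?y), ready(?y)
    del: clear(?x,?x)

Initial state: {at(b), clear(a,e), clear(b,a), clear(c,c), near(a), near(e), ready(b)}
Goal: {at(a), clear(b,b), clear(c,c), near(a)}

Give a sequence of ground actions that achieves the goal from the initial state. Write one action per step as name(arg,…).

1. grab(b,b)  →  {clear(a,e), clear(b,a), clear(b,b), clear(c,c), near(a), near(e)}
2. swap(e,a)  →  {at(a), clear(a,e), clear(b,a), clear(b,b), clear(c,c), near(a)}

grab(b,b); swap(e,a)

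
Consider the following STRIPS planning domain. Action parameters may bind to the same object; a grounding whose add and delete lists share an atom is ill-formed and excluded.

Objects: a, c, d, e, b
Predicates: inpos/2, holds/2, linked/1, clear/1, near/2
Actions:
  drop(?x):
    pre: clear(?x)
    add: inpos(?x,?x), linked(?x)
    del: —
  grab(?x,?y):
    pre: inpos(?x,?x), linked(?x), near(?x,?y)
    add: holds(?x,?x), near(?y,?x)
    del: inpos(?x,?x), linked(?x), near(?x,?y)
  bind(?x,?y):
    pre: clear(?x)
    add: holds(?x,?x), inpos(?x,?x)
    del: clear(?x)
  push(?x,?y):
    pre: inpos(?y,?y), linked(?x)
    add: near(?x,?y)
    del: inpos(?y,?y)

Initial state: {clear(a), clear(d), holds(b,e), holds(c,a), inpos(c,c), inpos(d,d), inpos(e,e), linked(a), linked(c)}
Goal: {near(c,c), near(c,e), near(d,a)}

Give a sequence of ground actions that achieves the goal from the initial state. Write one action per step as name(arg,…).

1. drop(a)  →  {clear(a), clear(d), holds(b,e), holds(c,a), inpos(a,a), inpos(c,c), inpos(d,d), inpos(e,e), linked(a), linked(c)}
2. drop(d)  →  {clear(a), clear(d), holds(b,e), holds(c,a), inpos(a,a), inpos(c,c), inpos(d,d), inpos(e,e), linked(a), linked(c), linked(d)}
3. push(c,c)  →  {clear(a), clear(d), holds(b,e), holds(c,a), inpos(a,a), inpos(d,d), inpos(e,e), linked(a), linked(c), linked(d), near(c,c)}
4. push(c,e)  →  {clear(a), clear(d), holds(b,e), holds(c,a), inpos(a,a), inpos(d,d), linked(a), linked(c), linked(d), near(c,c), near(c,e)}
5. push(d,a)  →  {clear(a), clear(d), holds(b,e), holds(c,a), inpos(d,d), linked(a), linked(c), linked(d), near(c,c), near(c,e), near(d,a)}

drop(a); drop(d); push(c,c); push(c,e); push(d,a)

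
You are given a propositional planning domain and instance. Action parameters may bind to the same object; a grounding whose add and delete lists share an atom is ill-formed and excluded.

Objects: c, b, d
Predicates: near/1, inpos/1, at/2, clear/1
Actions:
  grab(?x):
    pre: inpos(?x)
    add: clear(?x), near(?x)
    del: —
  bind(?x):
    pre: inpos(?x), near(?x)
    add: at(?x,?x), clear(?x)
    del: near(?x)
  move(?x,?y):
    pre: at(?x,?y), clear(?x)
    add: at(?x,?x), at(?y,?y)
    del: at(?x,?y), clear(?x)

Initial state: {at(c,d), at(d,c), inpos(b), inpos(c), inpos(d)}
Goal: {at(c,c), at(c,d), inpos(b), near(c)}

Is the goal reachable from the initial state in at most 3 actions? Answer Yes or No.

Yes

1. grab(c)  →  {at(c,d), at(d,c), clear(c), inpos(b), inpos(c), inpos(d), near(c)}
2. grab(d)  →  {at(c,d), at(d,c), clear(c), clear(d), inpos(b), inpos(c), inpos(d), near(c), near(d)}
3. move(d,c)  →  {at(c,c), at(c,d), at(d,d), clear(c), inpos(b), inpos(c), inpos(d), near(c), near(d)}
optimal plan length = 3; 3 ≤ 3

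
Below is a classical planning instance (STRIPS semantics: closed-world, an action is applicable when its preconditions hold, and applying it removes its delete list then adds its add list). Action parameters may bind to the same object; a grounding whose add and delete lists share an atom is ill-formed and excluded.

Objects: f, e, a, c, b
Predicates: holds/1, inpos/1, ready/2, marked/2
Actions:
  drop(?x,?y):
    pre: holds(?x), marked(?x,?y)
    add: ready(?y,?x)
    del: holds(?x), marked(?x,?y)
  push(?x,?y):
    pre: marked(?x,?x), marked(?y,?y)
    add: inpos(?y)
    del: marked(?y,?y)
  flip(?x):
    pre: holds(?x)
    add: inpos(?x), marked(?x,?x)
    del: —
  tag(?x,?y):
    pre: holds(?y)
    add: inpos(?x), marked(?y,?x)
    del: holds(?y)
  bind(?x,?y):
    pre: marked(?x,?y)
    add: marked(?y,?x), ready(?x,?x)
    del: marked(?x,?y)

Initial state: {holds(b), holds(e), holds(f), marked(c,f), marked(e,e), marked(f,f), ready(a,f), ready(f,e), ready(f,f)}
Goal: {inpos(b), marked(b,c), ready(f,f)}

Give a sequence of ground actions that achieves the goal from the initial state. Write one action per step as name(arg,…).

1. flip(b)  →  {holds(b), holds(e), holds(f), inpos(b), marked(b,b), marked(c,f), marked(e,e), marked(f,f), ready(a,f), ready(f,e), ready(f,f)}
2. tag(c,b)  →  {holds(e), holds(f), inpos(b), inpos(c), marked(b,b), marked(b,c), marked(c,f), marked(e,e), marked(f,f), ready(a,f), ready(f,e), ready(f,f)}

flip(b); tag(c,b)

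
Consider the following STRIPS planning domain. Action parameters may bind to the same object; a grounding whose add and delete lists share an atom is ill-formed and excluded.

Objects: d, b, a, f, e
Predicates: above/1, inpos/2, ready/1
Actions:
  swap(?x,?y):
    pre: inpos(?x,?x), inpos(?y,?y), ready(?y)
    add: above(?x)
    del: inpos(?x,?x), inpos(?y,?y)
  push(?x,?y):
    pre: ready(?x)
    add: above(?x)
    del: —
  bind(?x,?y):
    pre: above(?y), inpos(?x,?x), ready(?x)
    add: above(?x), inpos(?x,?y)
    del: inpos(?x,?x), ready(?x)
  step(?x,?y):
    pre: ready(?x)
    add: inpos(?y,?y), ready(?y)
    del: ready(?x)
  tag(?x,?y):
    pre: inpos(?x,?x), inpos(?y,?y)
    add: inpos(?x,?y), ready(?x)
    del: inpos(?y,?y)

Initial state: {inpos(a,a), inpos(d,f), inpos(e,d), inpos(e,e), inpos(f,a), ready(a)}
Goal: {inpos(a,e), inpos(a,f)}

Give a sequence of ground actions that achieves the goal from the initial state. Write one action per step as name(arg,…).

1. step(a,f)  →  {inpos(a,a), inpos(d,f), inpos(e,d), inpos(e,e), inpos(f,a), inpos(f,f), ready(f)}
2. tag(a,f)  →  {inpos(a,a), inpos(a,f), inpos(d,f), inpos(e,d), inpos(e,e), inpos(f,a), ready(a), ready(f)}
3. tag(a,e)  →  {inpos(a,a), inpos(a,e), inpos(a,f), inpos(d,f), inpos(e,d), inpos(f,a), ready(a), ready(f)}

step(a,f); tag(a,f); tag(a,e)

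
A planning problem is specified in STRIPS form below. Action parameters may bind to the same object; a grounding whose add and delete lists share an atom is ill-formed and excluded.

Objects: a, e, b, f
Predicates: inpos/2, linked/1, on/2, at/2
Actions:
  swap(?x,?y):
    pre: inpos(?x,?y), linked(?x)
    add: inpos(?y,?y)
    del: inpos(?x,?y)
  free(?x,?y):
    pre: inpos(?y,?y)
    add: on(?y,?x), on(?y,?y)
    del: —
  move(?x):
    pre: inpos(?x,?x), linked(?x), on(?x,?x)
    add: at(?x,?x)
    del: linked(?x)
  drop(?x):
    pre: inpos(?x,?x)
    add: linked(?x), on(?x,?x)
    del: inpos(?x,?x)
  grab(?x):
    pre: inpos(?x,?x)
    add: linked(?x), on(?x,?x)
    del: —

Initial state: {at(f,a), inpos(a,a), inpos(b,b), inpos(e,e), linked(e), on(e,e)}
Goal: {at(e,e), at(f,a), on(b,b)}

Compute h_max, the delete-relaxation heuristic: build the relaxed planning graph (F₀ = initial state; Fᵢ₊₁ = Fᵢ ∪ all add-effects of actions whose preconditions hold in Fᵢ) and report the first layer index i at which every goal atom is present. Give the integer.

1

F0 = init (6 atoms)
F1 = F0 ∪ {at(e,e), linked(a), linked(b), on(a,a), on(a,b), on(a,e), on(a,f), on(b,a), on(b,b), on(b,e), on(b,f), on(e,a), on(e,b), on(e,f)}  (20 atoms)
goal ⊆ F1  ⇒  h_max = 1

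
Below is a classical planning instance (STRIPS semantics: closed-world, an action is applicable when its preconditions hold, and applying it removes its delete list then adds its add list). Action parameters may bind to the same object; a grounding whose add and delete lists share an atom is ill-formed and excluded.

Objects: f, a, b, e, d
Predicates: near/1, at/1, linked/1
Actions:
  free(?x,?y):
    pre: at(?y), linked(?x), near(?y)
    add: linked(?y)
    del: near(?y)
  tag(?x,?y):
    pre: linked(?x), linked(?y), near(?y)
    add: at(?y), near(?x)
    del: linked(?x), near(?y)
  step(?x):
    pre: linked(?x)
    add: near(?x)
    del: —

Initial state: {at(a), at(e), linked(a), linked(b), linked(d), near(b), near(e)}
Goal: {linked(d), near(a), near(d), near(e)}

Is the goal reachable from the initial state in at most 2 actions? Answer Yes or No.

1. tag(a,b)  →  {at(a), at(b), at(e), linked(b), linked(d), near(a), near(e)}
2. step(d)  →  {at(a), at(b), at(e), linked(b), linked(d), near(a), near(d), near(e)}
optimal plan length = 2; 2 ≤ 2

Yes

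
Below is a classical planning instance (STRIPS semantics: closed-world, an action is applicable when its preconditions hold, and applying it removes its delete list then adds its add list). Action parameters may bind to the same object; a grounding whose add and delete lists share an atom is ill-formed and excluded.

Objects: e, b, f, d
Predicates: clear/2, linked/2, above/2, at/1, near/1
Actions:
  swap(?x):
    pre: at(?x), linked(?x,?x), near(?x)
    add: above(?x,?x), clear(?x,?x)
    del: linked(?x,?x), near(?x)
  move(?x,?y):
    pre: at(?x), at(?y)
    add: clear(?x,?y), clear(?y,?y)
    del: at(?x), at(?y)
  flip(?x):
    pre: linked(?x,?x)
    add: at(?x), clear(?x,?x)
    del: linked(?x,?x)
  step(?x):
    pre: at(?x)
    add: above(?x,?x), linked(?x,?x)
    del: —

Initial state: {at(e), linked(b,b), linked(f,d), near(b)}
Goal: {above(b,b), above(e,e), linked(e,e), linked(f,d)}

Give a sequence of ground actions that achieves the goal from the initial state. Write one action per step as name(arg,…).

flip(b); step(e); step(b)

1. flip(b)  →  {at(b), at(e), clear(b,b), linked(f,d), near(b)}
2. step(e)  →  {above(e,e), at(b), at(e), clear(b,b), linked(e,e), linked(f,d), near(b)}
3. step(b)  →  {above(b,b), above(e,e), at(b), at(e), clear(b,b), linked(b,b), linked(e,e), linked(f,d), near(b)}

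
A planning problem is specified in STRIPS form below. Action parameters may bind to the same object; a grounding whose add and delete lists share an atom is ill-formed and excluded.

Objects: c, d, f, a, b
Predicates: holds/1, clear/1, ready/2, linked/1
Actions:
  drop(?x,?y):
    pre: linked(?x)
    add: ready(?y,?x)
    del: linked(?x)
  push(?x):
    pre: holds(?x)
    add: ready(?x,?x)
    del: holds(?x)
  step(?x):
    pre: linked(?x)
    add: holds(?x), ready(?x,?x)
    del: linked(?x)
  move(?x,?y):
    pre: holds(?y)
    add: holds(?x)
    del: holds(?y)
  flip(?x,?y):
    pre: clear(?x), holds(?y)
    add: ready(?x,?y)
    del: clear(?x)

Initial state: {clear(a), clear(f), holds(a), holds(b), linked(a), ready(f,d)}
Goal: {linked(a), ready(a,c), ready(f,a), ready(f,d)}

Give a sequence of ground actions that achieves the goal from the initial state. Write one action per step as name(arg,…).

move(c,b); flip(f,a); flip(a,c)

1. move(c,b)  →  {clear(a), clear(f), holds(a), holds(c), linked(a), ready(f,d)}
2. flip(f,a)  →  {clear(a), holds(a), holds(c), linked(a), ready(f,a), ready(f,d)}
3. flip(a,c)  →  {holds(a), holds(c), linked(a), ready(a,c), ready(f,a), ready(f,d)}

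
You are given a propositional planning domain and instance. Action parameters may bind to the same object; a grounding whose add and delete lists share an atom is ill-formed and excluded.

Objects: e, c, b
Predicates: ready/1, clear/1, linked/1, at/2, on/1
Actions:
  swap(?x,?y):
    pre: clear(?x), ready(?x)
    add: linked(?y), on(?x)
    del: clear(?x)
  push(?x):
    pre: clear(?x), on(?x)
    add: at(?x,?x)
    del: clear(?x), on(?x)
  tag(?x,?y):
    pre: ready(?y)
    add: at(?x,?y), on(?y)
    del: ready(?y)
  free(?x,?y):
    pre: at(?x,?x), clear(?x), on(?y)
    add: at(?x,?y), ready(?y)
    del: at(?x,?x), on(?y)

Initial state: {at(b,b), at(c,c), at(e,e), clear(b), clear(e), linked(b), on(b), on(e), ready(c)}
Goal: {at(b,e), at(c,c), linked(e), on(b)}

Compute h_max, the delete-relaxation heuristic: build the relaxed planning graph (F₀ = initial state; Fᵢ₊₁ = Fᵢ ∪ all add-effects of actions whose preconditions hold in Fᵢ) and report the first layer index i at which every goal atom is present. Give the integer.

2

F0 = init (9 atoms)
F1 = F0 ∪ {at(b,c), at(b,e), at(e,b), at(e,c), on(c), ready(b), ready(e)}  (16 atoms)
F2 = F1 ∪ {at(c,b), at(c,e), linked(c), linked(e)}  (20 atoms)
goal ⊆ F2  ⇒  h_max = 2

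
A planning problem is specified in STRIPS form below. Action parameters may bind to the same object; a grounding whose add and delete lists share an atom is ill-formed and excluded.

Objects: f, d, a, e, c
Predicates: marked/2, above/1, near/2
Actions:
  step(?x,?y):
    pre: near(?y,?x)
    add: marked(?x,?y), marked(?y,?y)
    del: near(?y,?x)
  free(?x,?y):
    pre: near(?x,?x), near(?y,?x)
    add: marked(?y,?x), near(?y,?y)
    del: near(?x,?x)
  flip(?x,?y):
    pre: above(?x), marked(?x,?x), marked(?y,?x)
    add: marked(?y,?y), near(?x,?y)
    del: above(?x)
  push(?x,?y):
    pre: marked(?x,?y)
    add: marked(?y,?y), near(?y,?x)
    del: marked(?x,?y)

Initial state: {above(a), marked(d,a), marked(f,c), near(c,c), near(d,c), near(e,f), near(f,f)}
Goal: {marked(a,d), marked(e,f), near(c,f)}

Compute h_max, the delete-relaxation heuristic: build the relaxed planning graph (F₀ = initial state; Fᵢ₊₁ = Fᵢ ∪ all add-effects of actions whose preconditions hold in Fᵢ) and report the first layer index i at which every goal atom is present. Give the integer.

2

F0 = init (7 atoms)
F1 = F0 ∪ {marked(a,a), marked(c,c), marked(c,d), marked(d,c), marked(d,d), marked(e,e), marked(e,f), marked(f,e), marked(f,f), near(a,d), near(c,f), near(d,d), near(e,e)}  (20 atoms)
F2 = F1 ∪ {marked(a,d), marked(c,f), near(a,a), near(c,d), near(f,e)}  (25 atoms)
goal ⊆ F2  ⇒  h_max = 2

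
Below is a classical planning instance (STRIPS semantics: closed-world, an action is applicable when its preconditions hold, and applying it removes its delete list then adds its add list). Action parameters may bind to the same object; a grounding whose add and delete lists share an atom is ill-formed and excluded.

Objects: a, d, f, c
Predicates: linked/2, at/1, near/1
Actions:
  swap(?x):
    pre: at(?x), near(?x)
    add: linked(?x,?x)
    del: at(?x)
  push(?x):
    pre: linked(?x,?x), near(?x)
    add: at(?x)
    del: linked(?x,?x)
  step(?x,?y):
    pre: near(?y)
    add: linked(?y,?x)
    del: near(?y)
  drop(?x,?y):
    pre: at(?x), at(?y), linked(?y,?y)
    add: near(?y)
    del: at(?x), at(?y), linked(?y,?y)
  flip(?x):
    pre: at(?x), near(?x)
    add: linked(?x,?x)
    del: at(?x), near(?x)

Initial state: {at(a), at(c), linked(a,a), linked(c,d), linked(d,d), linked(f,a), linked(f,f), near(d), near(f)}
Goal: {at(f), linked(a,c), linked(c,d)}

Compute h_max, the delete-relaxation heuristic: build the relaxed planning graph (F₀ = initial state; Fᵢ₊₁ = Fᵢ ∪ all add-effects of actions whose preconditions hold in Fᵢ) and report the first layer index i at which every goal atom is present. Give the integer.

F0 = init (9 atoms)
F1 = F0 ∪ {at(d), at(f), linked(d,a), linked(d,c), linked(d,f), linked(f,c), linked(f,d), near(a)}  (17 atoms)
F2 = F1 ∪ {linked(a,c), linked(a,d), linked(a,f)}  (20 atoms)
goal ⊆ F2  ⇒  h_max = 2

2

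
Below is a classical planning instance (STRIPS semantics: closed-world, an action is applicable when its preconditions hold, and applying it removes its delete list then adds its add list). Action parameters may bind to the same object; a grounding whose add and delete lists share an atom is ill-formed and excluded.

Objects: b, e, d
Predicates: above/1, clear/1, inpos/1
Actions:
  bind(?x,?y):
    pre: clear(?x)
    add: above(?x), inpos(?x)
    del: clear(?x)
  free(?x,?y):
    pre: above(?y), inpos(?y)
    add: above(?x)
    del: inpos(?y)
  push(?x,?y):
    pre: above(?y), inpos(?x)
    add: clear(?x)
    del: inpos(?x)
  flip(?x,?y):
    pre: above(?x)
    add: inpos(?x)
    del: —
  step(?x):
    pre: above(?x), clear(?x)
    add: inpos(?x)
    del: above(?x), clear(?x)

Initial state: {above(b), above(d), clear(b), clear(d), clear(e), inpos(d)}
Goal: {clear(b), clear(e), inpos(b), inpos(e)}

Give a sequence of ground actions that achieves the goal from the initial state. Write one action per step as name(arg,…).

1. free(e,d)  →  {above(b), above(d), above(e), clear(b), clear(d), clear(e)}
2. flip(b,b)  →  {above(b), above(d), above(e), clear(b), clear(d), clear(e), inpos(b)}
3. flip(e,b)  →  {above(b), above(d), above(e), clear(b), clear(d), clear(e), inpos(b), inpos(e)}

free(e,d); flip(b,b); flip(e,b)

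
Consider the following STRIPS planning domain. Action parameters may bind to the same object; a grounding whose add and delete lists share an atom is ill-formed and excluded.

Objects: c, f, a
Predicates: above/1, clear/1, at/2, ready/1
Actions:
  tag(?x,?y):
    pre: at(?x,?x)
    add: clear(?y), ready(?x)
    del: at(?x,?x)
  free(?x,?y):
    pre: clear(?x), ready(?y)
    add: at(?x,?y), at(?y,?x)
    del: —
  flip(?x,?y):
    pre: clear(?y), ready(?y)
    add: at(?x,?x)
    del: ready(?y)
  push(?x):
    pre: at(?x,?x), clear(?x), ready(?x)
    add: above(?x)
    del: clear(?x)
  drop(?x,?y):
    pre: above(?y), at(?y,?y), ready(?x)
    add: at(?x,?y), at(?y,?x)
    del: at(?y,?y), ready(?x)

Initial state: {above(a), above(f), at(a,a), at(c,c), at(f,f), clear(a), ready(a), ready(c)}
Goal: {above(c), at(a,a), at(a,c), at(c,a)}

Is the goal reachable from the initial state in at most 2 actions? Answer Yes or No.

No

1. tag(f,c)  →  {above(a), above(f), at(a,a), at(c,c), clear(a), clear(c), ready(a), ready(c), ready(f)}
2. free(c,a)  →  {above(a), above(f), at(a,a), at(a,c), at(c,a), at(c,c), clear(a), clear(c), ready(a), ready(c), ready(f)}
3. push(c)  →  {above(a), above(c), above(f), at(a,a), at(a,c), at(c,a), at(c,c), clear(a), ready(a), ready(c), ready(f)}
optimal plan length = 3; 3 > 2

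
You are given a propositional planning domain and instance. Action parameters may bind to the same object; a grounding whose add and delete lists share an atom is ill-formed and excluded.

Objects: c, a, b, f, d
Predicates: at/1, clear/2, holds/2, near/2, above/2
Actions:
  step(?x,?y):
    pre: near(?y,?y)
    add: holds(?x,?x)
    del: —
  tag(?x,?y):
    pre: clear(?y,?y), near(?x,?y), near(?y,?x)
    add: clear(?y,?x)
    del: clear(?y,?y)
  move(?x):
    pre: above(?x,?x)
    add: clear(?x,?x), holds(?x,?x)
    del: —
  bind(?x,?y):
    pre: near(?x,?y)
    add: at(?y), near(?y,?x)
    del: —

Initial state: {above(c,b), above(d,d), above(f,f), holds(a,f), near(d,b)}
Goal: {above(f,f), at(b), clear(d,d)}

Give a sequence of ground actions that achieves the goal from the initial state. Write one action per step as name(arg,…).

1. move(d)  →  {above(c,b), above(d,d), above(f,f), clear(d,d), holds(a,f), holds(d,d), near(d,b)}
2. bind(d,b)  →  {above(c,b), above(d,d), above(f,f), at(b), clear(d,d), holds(a,f), holds(d,d), near(b,d), near(d,b)}

move(d); bind(d,b)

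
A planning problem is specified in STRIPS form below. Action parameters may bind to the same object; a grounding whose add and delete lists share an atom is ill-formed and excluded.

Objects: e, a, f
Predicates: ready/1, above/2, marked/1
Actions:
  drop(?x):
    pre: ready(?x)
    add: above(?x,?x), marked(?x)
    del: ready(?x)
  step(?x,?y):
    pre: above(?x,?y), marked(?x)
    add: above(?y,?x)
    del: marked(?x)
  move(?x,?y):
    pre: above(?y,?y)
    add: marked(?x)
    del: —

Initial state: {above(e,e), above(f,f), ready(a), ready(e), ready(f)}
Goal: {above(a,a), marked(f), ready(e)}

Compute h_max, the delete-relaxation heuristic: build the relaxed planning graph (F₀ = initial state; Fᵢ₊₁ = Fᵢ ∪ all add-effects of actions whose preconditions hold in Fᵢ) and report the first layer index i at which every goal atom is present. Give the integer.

F0 = init (5 atoms)
F1 = F0 ∪ {above(a,a), marked(a), marked(e), marked(f)}  (9 atoms)
goal ⊆ F1  ⇒  h_max = 1

1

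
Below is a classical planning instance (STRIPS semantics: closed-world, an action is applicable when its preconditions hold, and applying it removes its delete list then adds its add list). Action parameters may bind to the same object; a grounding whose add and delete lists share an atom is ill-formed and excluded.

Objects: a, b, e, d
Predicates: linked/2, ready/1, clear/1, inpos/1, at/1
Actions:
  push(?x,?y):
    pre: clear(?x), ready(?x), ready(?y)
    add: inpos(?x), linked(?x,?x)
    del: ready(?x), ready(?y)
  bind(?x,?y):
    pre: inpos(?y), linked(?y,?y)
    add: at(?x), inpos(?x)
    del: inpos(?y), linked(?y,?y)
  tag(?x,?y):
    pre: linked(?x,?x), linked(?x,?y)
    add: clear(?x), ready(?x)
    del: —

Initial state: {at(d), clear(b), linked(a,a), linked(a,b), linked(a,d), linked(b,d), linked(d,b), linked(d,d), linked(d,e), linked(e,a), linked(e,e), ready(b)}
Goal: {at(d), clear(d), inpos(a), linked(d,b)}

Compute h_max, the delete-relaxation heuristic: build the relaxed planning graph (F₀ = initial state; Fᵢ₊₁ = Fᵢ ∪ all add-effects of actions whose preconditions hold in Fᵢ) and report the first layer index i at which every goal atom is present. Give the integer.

F0 = init (12 atoms)
F1 = F0 ∪ {clear(a), clear(d), clear(e), inpos(b), linked(b,b), ready(a), ready(d), ready(e)}  (20 atoms)
F2 = F1 ∪ {at(a), at(e), inpos(a), inpos(d), inpos(e)}  (25 atoms)
goal ⊆ F2  ⇒  h_max = 2

2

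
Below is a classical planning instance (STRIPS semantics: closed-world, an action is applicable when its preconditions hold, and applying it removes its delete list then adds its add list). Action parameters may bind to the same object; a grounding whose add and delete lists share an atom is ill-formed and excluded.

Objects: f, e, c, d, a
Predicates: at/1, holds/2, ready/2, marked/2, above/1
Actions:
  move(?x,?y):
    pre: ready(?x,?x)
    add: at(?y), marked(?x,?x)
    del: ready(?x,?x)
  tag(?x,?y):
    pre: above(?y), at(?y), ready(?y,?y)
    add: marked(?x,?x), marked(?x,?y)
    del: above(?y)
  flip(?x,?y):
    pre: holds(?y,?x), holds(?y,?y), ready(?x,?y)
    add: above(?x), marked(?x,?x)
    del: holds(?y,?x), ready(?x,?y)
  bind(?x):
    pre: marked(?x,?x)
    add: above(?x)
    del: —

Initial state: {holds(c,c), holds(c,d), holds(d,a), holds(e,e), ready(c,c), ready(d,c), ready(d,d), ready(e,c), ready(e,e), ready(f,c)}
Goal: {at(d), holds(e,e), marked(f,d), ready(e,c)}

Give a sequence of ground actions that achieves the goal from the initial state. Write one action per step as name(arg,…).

1. move(e,d)  →  {at(d), holds(c,c), holds(c,d), holds(d,a), holds(e,e), marked(e,e), ready(c,c), ready(d,c), ready(d,d), ready(e,c), ready(f,c)}
2. flip(d,c)  →  {above(d), at(d), holds(c,c), holds(d,a), holds(e,e), marked(d,d), marked(e,e), ready(c,c), ready(d,d), ready(e,c), ready(f,c)}
3. tag(f,d)  →  {at(d), holds(c,c), holds(d,a), holds(e,e), marked(d,d), marked(e,e), marked(f,d), marked(f,f), ready(c,c), ready(d,d), ready(e,c), ready(f,c)}

move(e,d); flip(d,c); tag(f,d)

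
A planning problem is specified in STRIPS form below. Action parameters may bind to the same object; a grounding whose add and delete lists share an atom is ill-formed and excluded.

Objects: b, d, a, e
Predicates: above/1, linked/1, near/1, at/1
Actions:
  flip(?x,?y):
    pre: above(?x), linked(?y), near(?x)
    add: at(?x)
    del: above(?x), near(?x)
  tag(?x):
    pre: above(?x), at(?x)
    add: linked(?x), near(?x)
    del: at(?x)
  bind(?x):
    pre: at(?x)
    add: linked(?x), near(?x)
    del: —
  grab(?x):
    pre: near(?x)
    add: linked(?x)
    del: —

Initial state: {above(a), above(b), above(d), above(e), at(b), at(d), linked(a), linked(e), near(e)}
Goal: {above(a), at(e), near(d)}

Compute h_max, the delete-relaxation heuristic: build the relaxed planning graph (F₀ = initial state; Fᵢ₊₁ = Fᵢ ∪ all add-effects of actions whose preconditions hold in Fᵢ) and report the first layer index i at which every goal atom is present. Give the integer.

F0 = init (9 atoms)
F1 = F0 ∪ {at(e), linked(b), linked(d), near(b), near(d)}  (14 atoms)
goal ⊆ F1  ⇒  h_max = 1

1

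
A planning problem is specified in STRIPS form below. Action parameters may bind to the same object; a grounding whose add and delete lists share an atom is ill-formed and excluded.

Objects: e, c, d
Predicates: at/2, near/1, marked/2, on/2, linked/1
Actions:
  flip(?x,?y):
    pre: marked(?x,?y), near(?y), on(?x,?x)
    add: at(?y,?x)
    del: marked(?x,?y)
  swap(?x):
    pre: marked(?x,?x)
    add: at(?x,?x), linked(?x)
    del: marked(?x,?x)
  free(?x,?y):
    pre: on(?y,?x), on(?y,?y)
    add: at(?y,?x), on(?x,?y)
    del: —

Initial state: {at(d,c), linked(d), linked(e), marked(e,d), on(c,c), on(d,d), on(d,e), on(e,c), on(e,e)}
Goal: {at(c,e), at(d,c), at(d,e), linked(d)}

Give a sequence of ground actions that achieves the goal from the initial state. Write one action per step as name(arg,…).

free(e,d); free(c,e); free(e,c)

1. free(e,d)  →  {at(d,c), at(d,e), linked(d), linked(e), marked(e,d), on(c,c), on(d,d), on(d,e), on(e,c), on(e,d), on(e,e)}
2. free(c,e)  →  {at(d,c), at(d,e), at(e,c), linked(d), linked(e), marked(e,d), on(c,c), on(c,e), on(d,d), on(d,e), on(e,c), on(e,d), on(e,e)}
3. free(e,c)  →  {at(c,e), at(d,c), at(d,e), at(e,c), linked(d), linked(e), marked(e,d), on(c,c), on(c,e), on(d,d), on(d,e), on(e,c), on(e,d), on(e,e)}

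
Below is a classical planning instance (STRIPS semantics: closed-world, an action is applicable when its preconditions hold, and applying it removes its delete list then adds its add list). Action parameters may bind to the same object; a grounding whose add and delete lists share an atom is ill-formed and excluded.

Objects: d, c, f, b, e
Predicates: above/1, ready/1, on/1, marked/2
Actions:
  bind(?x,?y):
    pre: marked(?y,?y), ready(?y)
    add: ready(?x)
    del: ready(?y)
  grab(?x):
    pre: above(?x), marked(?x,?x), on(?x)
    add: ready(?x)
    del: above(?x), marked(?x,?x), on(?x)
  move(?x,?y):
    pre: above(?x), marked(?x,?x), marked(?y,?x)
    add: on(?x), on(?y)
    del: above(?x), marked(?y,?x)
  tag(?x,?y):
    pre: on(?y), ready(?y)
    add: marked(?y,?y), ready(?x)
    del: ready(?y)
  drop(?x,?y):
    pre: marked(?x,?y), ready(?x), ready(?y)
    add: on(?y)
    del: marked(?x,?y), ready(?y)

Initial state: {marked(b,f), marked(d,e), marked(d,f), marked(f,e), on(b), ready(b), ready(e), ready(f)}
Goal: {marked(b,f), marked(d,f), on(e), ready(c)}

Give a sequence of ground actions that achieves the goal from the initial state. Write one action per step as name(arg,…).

1. tag(c,b)  →  {marked(b,b), marked(b,f), marked(d,e), marked(d,f), marked(f,e), on(b), ready(c), ready(e), ready(f)}
2. drop(f,e)  →  {marked(b,b), marked(b,f), marked(d,e), marked(d,f), on(b), on(e), ready(c), ready(f)}

tag(c,b); drop(f,e)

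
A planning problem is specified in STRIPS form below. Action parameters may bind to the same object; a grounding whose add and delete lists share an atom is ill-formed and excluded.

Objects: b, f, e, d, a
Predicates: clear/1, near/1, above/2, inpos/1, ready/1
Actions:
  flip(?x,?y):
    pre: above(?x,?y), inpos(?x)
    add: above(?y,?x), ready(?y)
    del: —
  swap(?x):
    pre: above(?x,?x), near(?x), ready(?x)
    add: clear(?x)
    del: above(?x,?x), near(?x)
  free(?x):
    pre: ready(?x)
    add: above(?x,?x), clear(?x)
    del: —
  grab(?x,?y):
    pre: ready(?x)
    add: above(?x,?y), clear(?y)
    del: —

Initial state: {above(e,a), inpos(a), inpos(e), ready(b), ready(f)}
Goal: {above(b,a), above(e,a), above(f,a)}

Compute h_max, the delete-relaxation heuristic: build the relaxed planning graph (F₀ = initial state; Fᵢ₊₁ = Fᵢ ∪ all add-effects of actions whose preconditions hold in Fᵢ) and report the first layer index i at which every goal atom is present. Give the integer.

1

F0 = init (5 atoms)
F1 = F0 ∪ {above(a,e), above(b,a), above(b,b), above(b,d), above(b,e), above(b,f), above(f,a), above(f,b), above(f,d), above(f,e), above(f,f), clear(a), clear(b), clear(d), clear(e), clear(f), ready(a)}  (22 atoms)
goal ⊆ F1  ⇒  h_max = 1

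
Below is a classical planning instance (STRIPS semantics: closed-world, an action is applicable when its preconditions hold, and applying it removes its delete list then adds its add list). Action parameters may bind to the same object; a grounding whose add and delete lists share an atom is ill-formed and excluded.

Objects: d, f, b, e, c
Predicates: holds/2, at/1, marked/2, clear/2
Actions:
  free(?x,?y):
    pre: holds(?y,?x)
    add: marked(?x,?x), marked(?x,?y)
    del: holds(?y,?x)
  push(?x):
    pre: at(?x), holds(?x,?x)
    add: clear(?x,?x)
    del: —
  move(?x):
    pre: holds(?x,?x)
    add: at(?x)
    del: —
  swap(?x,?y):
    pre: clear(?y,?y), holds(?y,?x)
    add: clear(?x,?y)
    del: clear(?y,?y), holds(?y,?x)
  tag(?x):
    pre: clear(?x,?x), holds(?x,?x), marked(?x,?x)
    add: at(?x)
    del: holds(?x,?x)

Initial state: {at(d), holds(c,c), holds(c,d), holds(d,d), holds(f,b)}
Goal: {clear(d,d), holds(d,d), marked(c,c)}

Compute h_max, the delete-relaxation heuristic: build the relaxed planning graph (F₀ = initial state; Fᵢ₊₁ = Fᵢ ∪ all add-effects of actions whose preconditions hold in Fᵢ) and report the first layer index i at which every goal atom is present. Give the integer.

1

F0 = init (5 atoms)
F1 = F0 ∪ {at(c), clear(d,d), marked(b,b), marked(b,f), marked(c,c), marked(d,c), marked(d,d)}  (12 atoms)
goal ⊆ F1  ⇒  h_max = 1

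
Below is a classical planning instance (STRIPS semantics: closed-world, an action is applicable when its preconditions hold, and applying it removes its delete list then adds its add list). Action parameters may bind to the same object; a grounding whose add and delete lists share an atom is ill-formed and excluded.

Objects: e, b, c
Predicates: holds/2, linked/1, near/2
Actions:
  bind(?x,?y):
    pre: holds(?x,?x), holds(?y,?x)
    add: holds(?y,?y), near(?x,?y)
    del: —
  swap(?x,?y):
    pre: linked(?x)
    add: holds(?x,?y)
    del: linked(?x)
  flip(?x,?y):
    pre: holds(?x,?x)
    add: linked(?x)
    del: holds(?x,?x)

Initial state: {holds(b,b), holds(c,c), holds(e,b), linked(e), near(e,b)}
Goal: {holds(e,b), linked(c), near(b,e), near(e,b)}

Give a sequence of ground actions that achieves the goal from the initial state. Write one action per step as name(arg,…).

bind(b,e); flip(c,e)

1. bind(b,e)  →  {holds(b,b), holds(c,c), holds(e,b), holds(e,e), linked(e), near(b,e), near(e,b)}
2. flip(c,e)  →  {holds(b,b), holds(e,b), holds(e,e), linked(c), linked(e), near(b,e), near(e,b)}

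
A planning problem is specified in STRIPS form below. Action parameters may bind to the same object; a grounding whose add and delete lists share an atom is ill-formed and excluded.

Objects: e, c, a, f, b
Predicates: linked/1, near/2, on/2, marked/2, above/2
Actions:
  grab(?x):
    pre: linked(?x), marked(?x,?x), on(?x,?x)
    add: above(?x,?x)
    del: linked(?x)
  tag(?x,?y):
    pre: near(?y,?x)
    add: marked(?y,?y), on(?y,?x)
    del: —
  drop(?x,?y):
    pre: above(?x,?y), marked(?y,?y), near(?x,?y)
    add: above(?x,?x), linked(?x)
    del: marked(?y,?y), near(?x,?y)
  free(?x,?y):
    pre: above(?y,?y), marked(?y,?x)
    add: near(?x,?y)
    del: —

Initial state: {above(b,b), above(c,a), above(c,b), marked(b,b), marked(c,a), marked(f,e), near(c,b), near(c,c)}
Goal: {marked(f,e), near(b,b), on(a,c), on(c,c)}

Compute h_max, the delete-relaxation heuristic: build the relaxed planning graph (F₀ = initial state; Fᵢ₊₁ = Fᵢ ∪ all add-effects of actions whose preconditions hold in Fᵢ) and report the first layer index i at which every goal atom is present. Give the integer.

F0 = init (8 atoms)
F1 = F0 ∪ {above(c,c), linked(c), marked(c,c), near(b,b), on(c,b), on(c,c)}  (14 atoms)
F2 = F1 ∪ {linked(b), near(a,c), on(b,b)}  (17 atoms)
F3 = F2 ∪ {marked(a,a), on(a,c)}  (19 atoms)
goal ⊆ F3  ⇒  h_max = 3

3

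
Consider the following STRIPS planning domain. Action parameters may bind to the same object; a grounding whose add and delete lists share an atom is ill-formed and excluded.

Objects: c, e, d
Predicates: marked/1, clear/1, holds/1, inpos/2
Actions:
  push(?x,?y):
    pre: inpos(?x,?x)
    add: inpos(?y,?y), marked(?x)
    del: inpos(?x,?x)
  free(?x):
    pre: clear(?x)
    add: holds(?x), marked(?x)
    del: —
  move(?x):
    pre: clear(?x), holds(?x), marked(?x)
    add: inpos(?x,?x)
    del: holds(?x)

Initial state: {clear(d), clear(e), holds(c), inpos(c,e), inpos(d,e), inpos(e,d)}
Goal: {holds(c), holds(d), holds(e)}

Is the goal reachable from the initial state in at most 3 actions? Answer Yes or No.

Yes

1. free(e)  →  {clear(d), clear(e), holds(c), holds(e), inpos(c,e), inpos(d,e), inpos(e,d), marked(e)}
2. free(d)  →  {clear(d), clear(e), holds(c), holds(d), holds(e), inpos(c,e), inpos(d,e), inpos(e,d), marked(d), marked(e)}
optimal plan length = 2; 2 ≤ 3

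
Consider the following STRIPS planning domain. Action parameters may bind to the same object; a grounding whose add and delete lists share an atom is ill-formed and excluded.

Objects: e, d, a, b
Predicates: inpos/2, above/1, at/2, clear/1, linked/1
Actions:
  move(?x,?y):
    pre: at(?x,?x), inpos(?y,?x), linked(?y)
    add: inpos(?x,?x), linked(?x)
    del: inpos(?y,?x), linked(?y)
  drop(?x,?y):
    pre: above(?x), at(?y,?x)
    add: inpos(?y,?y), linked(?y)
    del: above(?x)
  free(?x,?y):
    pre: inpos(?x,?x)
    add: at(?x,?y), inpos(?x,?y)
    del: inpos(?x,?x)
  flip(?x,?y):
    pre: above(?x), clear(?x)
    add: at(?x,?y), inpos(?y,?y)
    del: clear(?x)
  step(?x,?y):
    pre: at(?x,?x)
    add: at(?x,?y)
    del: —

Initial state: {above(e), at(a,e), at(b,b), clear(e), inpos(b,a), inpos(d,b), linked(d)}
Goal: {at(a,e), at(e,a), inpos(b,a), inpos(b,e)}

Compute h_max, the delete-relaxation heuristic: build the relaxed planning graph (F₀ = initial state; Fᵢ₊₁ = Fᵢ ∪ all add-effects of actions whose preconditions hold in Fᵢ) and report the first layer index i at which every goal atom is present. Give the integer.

2

F0 = init (7 atoms)
F1 = F0 ∪ {at(b,a), at(b,d), at(b,e), at(e,a), at(e,b), at(e,d), at(e,e), inpos(a,a), inpos(b,b), inpos(d,d), inpos(e,e), linked(a), linked(b)}  (20 atoms)
F2 = F1 ∪ {at(a,b), at(a,d), at(d,a), at(d,b), at(d,e), inpos(a,b), inpos(a,d), inpos(a,e), inpos(b,d), inpos(b,e), inpos(d,a), inpos(d,e), inpos(e,a), inpos(e,b), inpos(e,d), linked(e)}  (36 atoms)
goal ⊆ F2  ⇒  h_max = 2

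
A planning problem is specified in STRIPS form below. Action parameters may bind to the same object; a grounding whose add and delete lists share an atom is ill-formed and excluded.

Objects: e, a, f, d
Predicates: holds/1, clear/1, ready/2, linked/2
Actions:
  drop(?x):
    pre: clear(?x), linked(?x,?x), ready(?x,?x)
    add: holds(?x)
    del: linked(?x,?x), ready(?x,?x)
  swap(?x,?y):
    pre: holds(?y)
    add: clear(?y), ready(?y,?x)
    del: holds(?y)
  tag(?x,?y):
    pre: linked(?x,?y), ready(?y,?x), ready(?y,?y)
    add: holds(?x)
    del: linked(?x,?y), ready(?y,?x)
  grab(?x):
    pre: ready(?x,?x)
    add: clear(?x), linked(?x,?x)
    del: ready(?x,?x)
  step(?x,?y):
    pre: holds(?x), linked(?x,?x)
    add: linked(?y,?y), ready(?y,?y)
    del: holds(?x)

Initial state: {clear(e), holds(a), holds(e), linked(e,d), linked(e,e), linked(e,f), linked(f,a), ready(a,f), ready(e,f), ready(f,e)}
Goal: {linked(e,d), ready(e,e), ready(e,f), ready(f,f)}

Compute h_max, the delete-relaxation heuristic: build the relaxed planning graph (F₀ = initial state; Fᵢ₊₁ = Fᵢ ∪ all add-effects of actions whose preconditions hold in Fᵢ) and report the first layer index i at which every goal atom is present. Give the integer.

F0 = init (10 atoms)
F1 = F0 ∪ {clear(a), linked(a,a), linked(d,d), linked(f,f), ready(a,a), ready(a,d), ready(a,e), ready(d,d), ready(e,a), ready(e,d), ready(e,e), ready(f,f)}  (22 atoms)
goal ⊆ F1  ⇒  h_max = 1

1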